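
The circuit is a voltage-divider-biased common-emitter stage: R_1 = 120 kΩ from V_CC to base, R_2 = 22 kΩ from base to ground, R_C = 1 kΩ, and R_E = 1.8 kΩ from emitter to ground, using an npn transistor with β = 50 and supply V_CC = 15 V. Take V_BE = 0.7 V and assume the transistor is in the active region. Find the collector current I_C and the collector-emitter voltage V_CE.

Thevenize the base divider: V_Th = V_CC·R_2/(R_1+R_2) = 15×22/142 = 2.32 V, R_Th = R_1‖R_2 = 18.6 kΩ.
Base-emitter loop: V_Th = I_B·R_Th + V_BE + (β+1)I_B·R_E, so I_B = (2.32 − 0.7) / (18.6 + 51×1.8) = 0.0147 mA.
I_C = β·I_B = 50×0.0147 = 0.736 mA, and I_E = (β+1)I_B = 0.75 mA.
V_CE = V_CC − I_C·R_C − I_E·R_E = 15 − 0.736×1 − 0.75×1.8 = 12.9 V.
V_CE = 12.9 V > 0.2 V confirms active-region operation.

I_C ≈ 0.74 mA, V_CE ≈ 13 V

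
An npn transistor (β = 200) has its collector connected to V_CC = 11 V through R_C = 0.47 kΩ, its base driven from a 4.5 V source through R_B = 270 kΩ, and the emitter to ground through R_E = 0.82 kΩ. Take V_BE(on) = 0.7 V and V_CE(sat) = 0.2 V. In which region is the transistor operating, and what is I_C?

Assume active. Base-emitter loop: I_B = (V_BB − V_BE)/(R_B + (β+1)R_E) = (4.5 − 0.7)/(270 + 201×0.82) = 0.00874 mA.
I_C = β·I_B = 200×0.00874 = 1.75 mA.
V_CE = V_CC − I_C·R_C − I_E·R_E = 11 − 1.75×0.47 − 1.76×0.82 = 8.74 V > V_CE(sat), so the active-region assumption holds.

active; I_C ≈ 1.7 mA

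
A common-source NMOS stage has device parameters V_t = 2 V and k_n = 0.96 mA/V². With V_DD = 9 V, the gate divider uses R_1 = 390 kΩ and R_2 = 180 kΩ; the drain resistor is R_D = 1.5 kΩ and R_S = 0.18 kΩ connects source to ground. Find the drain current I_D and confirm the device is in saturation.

I_D ≈ 0.3 mA

V_G = V_DD·R_2/(R_1+R_2) = 9×180/570 = 2.84 V.
Assume saturation: I_D = (k_n/2)(V_GS − V_t)² with V_GS = V_G − I_D·R_S = 2.84 − 0.18·I_D.
Substituting gives 0.0156·I_D² − 1.15·I_D + 0.34 = 0, with roots I_D = 0.298 or 73.4 mA.
The root I_D = 73.4 mA gives V_GS = -10.4 V ≤ V_t, so take I_D = 0.298 mA.
Then V_GS = 2.79 V and V_DS = V_DD − I_D(R_D+R_S) = 9 − 0.298×1.68 = 8.5 V.
Saturation requires V_DS ≥ V_GS − V_t = 0.788 V; 8.5 ≥ 0.788 ✓.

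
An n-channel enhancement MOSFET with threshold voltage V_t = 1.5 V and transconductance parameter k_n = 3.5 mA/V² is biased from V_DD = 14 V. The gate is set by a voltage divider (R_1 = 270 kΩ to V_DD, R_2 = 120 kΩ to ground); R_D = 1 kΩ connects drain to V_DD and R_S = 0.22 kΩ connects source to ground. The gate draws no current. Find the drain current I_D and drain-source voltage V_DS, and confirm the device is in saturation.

I_D ≈ 5 mA, V_DS ≈ 7.8 V

V_G = V_DD·R_2/(R_1+R_2) = 14×120/390 = 4.31 V.
Assume saturation: I_D = (k_n/2)(V_GS − V_t)² with V_GS = V_G − I_D·R_S = 4.31 − 0.22·I_D.
Substituting gives 0.0847·I_D² − 3.16·I_D + 13.8 = 0, with roots I_D = 5.04 or 32.3 mA.
The root I_D = 32.3 mA gives V_GS = -2.8 V ≤ V_t, so take I_D = 5.04 mA.
Then V_GS = 3.2 V and V_DS = V_DD − I_D(R_D+R_S) = 14 − 5.04×1.22 = 7.85 V.
Saturation requires V_DS ≥ V_GS − V_t = 1.7 V; 7.85 ≥ 1.7 ✓.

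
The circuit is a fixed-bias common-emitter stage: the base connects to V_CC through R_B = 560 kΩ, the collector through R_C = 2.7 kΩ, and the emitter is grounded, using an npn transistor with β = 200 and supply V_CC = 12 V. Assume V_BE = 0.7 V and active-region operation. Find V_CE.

Base loop: V_CC = I_B·R_B + V_BE, so I_B = (12 − 0.7)/560 kΩ = 0.0202 mA.
In the active region I_C = β·I_B = 200 × 0.0202 = 4.04 mA.
Collector loop: V_CE = V_CC − I_C·R_C = 12 − 4.04×2.7 = 1.1 V.
Since V_CE = 1.1 V > V_CE(sat) ≈ 0.2 V, the transistor is in the active region as assumed.

V_CE ≈ 1.1 V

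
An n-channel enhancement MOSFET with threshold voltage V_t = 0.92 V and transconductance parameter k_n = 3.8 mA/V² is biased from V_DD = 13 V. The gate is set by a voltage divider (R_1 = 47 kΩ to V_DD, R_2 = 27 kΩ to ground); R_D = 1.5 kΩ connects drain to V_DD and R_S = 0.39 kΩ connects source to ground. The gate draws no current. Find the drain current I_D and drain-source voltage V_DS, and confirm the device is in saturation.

I_D ≈ 5.5 mA, V_DS ≈ 2.7 V

V_G = V_DD·R_2/(R_1+R_2) = 13×27/74 = 4.74 V.
Assume saturation: I_D = (k_n/2)(V_GS − V_t)² with V_GS = V_G − I_D·R_S = 4.74 − 0.39·I_D.
Substituting gives 0.289·I_D² − 6.67·I_D + 27.8 = 0, with roots I_D = 5.46 or 17.6 mA.
The root I_D = 17.6 mA gives V_GS = -2.12 V ≤ V_t, so take I_D = 5.46 mA.
Then V_GS = 2.61 V and V_DS = V_DD − I_D(R_D+R_S) = 13 − 5.46×1.89 = 2.69 V.
Saturation requires V_DS ≥ V_GS − V_t = 1.69 V; 2.69 ≥ 1.69 ✓.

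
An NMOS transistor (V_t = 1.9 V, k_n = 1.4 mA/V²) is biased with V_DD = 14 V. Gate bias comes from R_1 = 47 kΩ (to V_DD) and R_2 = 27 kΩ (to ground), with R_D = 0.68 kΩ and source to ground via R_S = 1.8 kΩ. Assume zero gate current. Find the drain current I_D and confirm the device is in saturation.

I_D ≈ 1.1 mA

V_G = V_DD·R_2/(R_1+R_2) = 14×27/74 = 5.11 V.
Assume saturation: I_D = (k_n/2)(V_GS − V_t)² with V_GS = V_G − I_D·R_S = 5.11 − 1.8·I_D.
Substituting gives 2.27·I_D² − 9.08·I_D + 7.2 = 0, with roots I_D = 1.09 or 2.92 mA.
The root I_D = 2.92 mA gives V_GS = -0.141 V ≤ V_t, so take I_D = 1.09 mA.
Then V_GS = 3.15 V and V_DS = V_DD − I_D(R_D+R_S) = 14 − 1.09×2.48 = 11.3 V.
Saturation requires V_DS ≥ V_GS − V_t = 1.25 V; 11.3 ≥ 1.25 ✓.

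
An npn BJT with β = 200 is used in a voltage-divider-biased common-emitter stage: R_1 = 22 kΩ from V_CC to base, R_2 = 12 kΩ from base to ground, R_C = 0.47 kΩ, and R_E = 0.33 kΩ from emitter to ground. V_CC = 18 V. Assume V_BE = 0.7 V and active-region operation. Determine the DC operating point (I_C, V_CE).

Thevenize the base divider: V_Th = V_CC·R_2/(R_1+R_2) = 18×12/34 = 6.35 V, R_Th = R_1‖R_2 = 7.76 kΩ.
Base-emitter loop: V_Th = I_B·R_Th + V_BE + (β+1)I_B·R_E, so I_B = (6.35 − 0.7) / (7.76 + 201×0.33) = 0.0763 mA.
I_C = β·I_B = 200×0.0763 = 15.3 mA, and I_E = (β+1)I_B = 15.3 mA.
V_CE = V_CC − I_C·R_C − I_E·R_E = 18 − 15.3×0.47 − 15.3×0.33 = 5.77 V.
V_CE = 5.77 V > 0.2 V confirms active-region operation.

I_C ≈ 15 mA, V_CE ≈ 5.8 V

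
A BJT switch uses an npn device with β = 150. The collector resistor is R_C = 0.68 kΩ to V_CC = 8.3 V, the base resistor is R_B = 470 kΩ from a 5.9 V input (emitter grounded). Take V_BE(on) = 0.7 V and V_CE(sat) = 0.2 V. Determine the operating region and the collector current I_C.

Assume active. Base-emitter loop: I_B = (V_BB − V_BE)/R_B = (5.9 − 0.7)/470 = 0.0111 mA.
I_C = β·I_B = 150×0.0111 = 1.66 mA.
V_CE = V_CC − I_C·R_C = 8.3 − 1.66×0.68 = 7.17 V > V_CE(sat), so the active-region assumption holds.

active; I_C ≈ 1.7 mA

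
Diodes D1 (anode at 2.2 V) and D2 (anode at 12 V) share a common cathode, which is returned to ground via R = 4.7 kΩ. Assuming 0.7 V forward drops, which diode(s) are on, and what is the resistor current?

Only D2 conducts; I_R ≈ 2.4 mA

Assume both conduct. Then node N would need to be at both 2.2−0.7 = 1.5 V and 12−0.7 = 11.3 V, which is impossible.
Assume only D2 conducts: V_N = 12 − 0.7 = 11.3 V, so I_R = 11.3/4.7 = 2.4 mA.
Check D1: its anode-to-cathode voltage is 2.2 − 11.3 = -9.1 V < 0.7 V, so it is off. The assumption is consistent.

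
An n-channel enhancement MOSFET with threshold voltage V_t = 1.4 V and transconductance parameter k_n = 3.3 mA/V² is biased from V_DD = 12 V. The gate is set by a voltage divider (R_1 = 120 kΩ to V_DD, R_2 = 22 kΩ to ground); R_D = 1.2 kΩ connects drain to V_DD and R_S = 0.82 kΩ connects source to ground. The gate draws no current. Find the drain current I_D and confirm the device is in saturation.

V_G = V_DD·R_2/(R_1+R_2) = 12×22/142 = 1.86 V.
Assume saturation: I_D = (k_n/2)(V_GS − V_t)² with V_GS = V_G − I_D·R_S = 1.86 − 0.82·I_D.
Substituting gives 1.11·I_D² − 2.24·I_D + 0.348 = 0, with roots I_D = 0.169 or 1.85 mA.
The root I_D = 1.85 mA gives V_GS = 0.341 V ≤ V_t, so take I_D = 0.169 mA.
Then V_GS = 1.72 V and V_DS = V_DD − I_D(R_D+R_S) = 12 − 0.169×2.02 = 11.7 V.
Saturation requires V_DS ≥ V_GS − V_t = 0.32 V; 11.7 ≥ 0.32 ✓.

I_D ≈ 0.17 mA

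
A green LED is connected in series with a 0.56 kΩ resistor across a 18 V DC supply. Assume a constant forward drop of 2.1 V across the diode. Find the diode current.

KVL around the loop: 18 = V_D + I·R = 2.1 + I × 0.56 kΩ.
So I = (18 − 2.1) / 0.56 kΩ = 15.9 / 0.56 = 28.4 mA.

I ≈ 28 mA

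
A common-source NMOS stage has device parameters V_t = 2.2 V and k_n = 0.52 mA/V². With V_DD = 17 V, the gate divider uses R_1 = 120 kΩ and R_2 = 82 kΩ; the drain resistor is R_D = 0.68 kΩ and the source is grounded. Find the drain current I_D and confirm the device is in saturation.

I_D ≈ 5.7 mA

V_G = V_DD·R_2/(R_1+R_2) = 17×82/202 = 6.9 V. With the source grounded, V_GS = V_G = 6.9 V.
Assume saturation: I_D = (k_n/2)(V_GS − V_t)² = (0.52/2)×(6.9 − 2.2)² = 0.26×4.7² = 5.75 mA.
V_DS = V_DD − I_D·R_D = 17 − 5.75×0.68 = 13.1 V.
Saturation requires V_DS ≥ V_GS − V_t = 4.7 V; 13.1 ≥ 4.7 ✓.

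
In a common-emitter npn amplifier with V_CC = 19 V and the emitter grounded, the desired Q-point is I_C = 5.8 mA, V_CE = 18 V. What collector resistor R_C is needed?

R_C ≈ 0.17 kΩ

Collector loop: V_CC = I_C·R_C + V_CE.
R_C = (V_CC − V_CE)/I_C = (19 − 18)/5.8 = 0.172 kΩ.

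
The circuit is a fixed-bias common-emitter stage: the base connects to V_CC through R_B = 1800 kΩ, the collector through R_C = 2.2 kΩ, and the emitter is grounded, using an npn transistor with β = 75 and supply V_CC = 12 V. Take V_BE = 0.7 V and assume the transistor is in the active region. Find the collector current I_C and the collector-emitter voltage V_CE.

Base loop: V_CC = I_B·R_B + V_BE, so I_B = (12 − 0.7)/1800 kΩ = 0.00628 mA.
In the active region I_C = β·I_B = 75 × 0.00628 = 0.471 mA.
Collector loop: V_CE = V_CC − I_C·R_C = 12 − 0.471×2.2 = 11 V.
Since V_CE = 11 V > V_CE(sat) ≈ 0.2 V, the transistor is in the active region as assumed.

I_C ≈ 0.47 mA, V_CE ≈ 11 V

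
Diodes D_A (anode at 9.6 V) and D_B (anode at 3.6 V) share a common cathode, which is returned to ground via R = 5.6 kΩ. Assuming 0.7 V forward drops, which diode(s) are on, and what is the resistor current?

Assume both conduct. Then node N would need to be at both 9.6−0.7 = 8.9 V and 3.6−0.7 = 2.9 V, which is impossible.
Assume only D_A conducts: V_N = 9.6 − 0.7 = 8.9 V, so I_R = 8.9/5.6 = 1.59 mA.
Check D_B: its anode-to-cathode voltage is 3.6 − 8.9 = -5.3 V < 0.7 V, so it is off. The assumption is consistent.

Only D_A conducts; I_R ≈ 1.6 mA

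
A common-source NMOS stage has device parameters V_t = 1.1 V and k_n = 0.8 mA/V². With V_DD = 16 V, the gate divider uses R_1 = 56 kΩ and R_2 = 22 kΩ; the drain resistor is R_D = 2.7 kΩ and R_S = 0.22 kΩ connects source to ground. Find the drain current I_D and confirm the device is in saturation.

I_D ≈ 3 mA

V_G = V_DD·R_2/(R_1+R_2) = 16×22/78 = 4.51 V.
Assume saturation: I_D = (k_n/2)(V_GS − V_t)² with V_GS = V_G − I_D·R_S = 4.51 − 0.22·I_D.
Substituting gives 0.0194·I_D² − 1.6·I_D + 4.66 = 0, with roots I_D = 3.02 or 79.7 mA.
The root I_D = 79.7 mA gives V_GS = -13 V ≤ V_t, so take I_D = 3.02 mA.
Then V_GS = 3.85 V and V_DS = V_DD − I_D(R_D+R_S) = 16 − 3.02×2.92 = 7.18 V.
Saturation requires V_DS ≥ V_GS − V_t = 2.75 V; 7.18 ≥ 2.75 ✓.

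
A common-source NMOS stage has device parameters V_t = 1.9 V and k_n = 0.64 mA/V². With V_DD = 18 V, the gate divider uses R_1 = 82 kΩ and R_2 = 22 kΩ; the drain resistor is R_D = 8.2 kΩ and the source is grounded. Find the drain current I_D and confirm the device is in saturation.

V_G = V_DD·R_2/(R_1+R_2) = 18×22/104 = 3.81 V. With the source grounded, V_GS = V_G = 3.81 V.
Assume saturation: I_D = (k_n/2)(V_GS − V_t)² = (0.64/2)×(3.81 − 1.9)² = 0.32×1.91² = 1.16 mA.
V_DS = V_DD − I_D·R_D = 18 − 1.16×8.2 = 8.45 V.
Saturation requires V_DS ≥ V_GS − V_t = 1.91 V; 8.45 ≥ 1.91 ✓.

I_D ≈ 1.2 mA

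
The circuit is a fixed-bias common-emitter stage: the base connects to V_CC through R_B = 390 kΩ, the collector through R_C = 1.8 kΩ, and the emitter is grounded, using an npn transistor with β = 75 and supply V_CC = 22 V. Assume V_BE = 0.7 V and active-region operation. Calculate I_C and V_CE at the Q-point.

Base loop: V_CC = I_B·R_B + V_BE, so I_B = (22 − 0.7)/390 kΩ = 0.0546 mA.
In the active region I_C = β·I_B = 75 × 0.0546 = 4.1 mA.
Collector loop: V_CE = V_CC − I_C·R_C = 22 − 4.1×1.8 = 14.6 V.
Since V_CE = 14.6 V > V_CE(sat) ≈ 0.2 V, the transistor is in the active region as assumed.

I_C ≈ 4.1 mA, V_CE ≈ 15 V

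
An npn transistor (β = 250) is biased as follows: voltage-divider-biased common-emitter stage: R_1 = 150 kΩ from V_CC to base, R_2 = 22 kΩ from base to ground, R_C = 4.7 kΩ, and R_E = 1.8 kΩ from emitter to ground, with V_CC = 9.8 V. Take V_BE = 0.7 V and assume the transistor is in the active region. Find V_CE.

Thevenize the base divider: V_Th = V_CC·R_2/(R_1+R_2) = 9.8×22/172 = 1.25 V, R_Th = R_1‖R_2 = 19.2 kΩ.
Base-emitter loop: V_Th = I_B·R_Th + V_BE + (β+1)I_B·R_E, so I_B = (1.25 − 0.7) / (19.2 + 251×1.8) = 0.00118 mA.
I_C = β·I_B = 250×0.00118 = 0.294 mA, and I_E = (β+1)I_B = 0.295 mA.
V_CE = V_CC − I_C·R_C − I_E·R_E = 9.8 − 0.294×4.7 − 0.295×1.8 = 7.89 V.
V_CE = 7.89 V > 0.2 V confirms active-region operation.

V_CE ≈ 7.9 V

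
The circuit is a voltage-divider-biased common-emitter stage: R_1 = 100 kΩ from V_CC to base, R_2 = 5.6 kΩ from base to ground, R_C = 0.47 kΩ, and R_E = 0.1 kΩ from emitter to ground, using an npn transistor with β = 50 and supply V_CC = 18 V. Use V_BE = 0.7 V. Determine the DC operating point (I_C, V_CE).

Thevenize the base divider: V_Th = V_CC·R_2/(R_1+R_2) = 18×5.6/106 = 0.955 V, R_Th = R_1‖R_2 = 5.3 kΩ.
Base-emitter loop: V_Th = I_B·R_Th + V_BE + (β+1)I_B·R_E, so I_B = (0.955 − 0.7) / (5.3 + 51×0.1) = 0.0245 mA.
I_C = β·I_B = 50×0.0245 = 1.22 mA, and I_E = (β+1)I_B = 1.25 mA.
V_CE = V_CC − I_C·R_C − I_E·R_E = 18 − 1.22×0.47 − 1.25×0.1 = 17.3 V.
V_CE = 17.3 V > 0.2 V confirms active-region operation.

I_C ≈ 1.2 mA, V_CE ≈ 17 V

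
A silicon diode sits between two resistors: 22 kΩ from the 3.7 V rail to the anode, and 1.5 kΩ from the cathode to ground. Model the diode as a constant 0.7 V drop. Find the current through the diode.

I ≈ 0.13 mA

The two resistors are in series with the diode, so KVL gives 3.7 = I·22 + 0.7 + I·1.5.
I = (3.7 − 0.7) / (22 + 1.5) kΩ = 3 / 23.5 = 0.128 mA.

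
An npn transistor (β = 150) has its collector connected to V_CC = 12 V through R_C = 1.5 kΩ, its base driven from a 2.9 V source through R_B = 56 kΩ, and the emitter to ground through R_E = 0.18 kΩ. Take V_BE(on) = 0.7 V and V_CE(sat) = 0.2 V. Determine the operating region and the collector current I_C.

Assume active. Base-emitter loop: I_B = (V_BB − V_BE)/(R_B + (β+1)R_E) = (2.9 − 0.7)/(56 + 151×0.18) = 0.0264 mA.
I_C = β·I_B = 150×0.0264 = 3.97 mA.
V_CE = V_CC − I_C·R_C − I_E·R_E = 12 − 3.97×1.5 − 3.99×0.18 = 5.33 V > V_CE(sat), so the active-region assumption holds.

active; I_C ≈ 4 mA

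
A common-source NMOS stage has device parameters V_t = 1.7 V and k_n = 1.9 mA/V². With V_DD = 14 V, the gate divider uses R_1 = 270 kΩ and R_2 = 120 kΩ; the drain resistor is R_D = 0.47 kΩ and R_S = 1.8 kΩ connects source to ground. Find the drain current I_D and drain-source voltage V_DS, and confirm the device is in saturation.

I_D ≈ 0.91 mA, V_DS ≈ 12 V

V_G = V_DD·R_2/(R_1+R_2) = 14×120/390 = 4.31 V.
Assume saturation: I_D = (k_n/2)(V_GS − V_t)² with V_GS = V_G − I_D·R_S = 4.31 − 1.8·I_D.
Substituting gives 3.08·I_D² − 9.92·I_D + 6.46 = 0, with roots I_D = 0.906 or 2.32 mA.
The root I_D = 2.32 mA gives V_GS = 0.139 V ≤ V_t, so take I_D = 0.906 mA.
Then V_GS = 2.68 V and V_DS = V_DD − I_D(R_D+R_S) = 14 − 0.906×2.27 = 11.9 V.
Saturation requires V_DS ≥ V_GS − V_t = 0.977 V; 11.9 ≥ 0.977 ✓.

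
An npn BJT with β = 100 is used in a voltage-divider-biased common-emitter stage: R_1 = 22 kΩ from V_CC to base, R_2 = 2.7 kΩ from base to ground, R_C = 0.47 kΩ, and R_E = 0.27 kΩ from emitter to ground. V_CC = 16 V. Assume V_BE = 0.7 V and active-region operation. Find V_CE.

Thevenize the base divider: V_Th = V_CC·R_2/(R_1+R_2) = 16×2.7/24.7 = 1.75 V, R_Th = R_1‖R_2 = 2.4 kΩ.
Base-emitter loop: V_Th = I_B·R_Th + V_BE + (β+1)I_B·R_E, so I_B = (1.75 − 0.7) / (2.4 + 101×0.27) = 0.0353 mA.
I_C = β·I_B = 100×0.0353 = 3.53 mA, and I_E = (β+1)I_B = 3.57 mA.
V_CE = V_CC − I_C·R_C − I_E·R_E = 16 − 3.53×0.47 − 3.57×0.27 = 13.4 V.
V_CE = 13.4 V > 0.2 V confirms active-region operation.

V_CE ≈ 13 V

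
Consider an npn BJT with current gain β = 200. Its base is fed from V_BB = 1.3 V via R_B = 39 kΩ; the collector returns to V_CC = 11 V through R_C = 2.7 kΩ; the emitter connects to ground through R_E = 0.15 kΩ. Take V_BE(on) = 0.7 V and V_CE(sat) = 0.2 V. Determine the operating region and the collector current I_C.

Assume active. Base-emitter loop: I_B = (V_BB − V_BE)/(R_B + (β+1)R_E) = (1.3 − 0.7)/(39 + 201×0.15) = 0.00868 mA.
I_C = β·I_B = 200×0.00868 = 1.74 mA.
V_CE = V_CC − I_C·R_C − I_E·R_E = 11 − 1.74×2.7 − 1.74×0.15 = 6.05 V > V_CE(sat), so the active-region assumption holds.

active; I_C ≈ 1.7 mA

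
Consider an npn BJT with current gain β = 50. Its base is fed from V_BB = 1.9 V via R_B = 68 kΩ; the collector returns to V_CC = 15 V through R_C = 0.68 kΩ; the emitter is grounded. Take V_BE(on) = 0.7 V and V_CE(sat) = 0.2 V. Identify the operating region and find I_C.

Assume active. Base-emitter loop: I_B = (V_BB − V_BE)/R_B = (1.9 − 0.7)/68 = 0.0176 mA.
I_C = β·I_B = 50×0.0176 = 0.882 mA.
V_CE = V_CC − I_C·R_C = 15 − 0.882×0.68 = 14.4 V > V_CE(sat), so the active-region assumption holds.

active; I_C ≈ 0.88 mA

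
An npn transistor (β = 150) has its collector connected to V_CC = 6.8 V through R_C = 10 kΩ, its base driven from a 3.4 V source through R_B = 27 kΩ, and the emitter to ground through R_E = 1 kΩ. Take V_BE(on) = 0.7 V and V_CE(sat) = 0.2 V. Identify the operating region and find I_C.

saturation; I_C ≈ 0.59 mA

Assume active: I_B = (3.4 − 0.7)/(27 + 151×1) = 0.0152 mA, I_C = β·I_B = 2.28 mA.
Then V_CE = 6.8 − 2.28×10 − 2.29×1 = -18.2 V < 0.2 V — the active assumption fails.
Re-solve with V_CE = 0.2 V. KCL at the emitter: V_E/R_E = (V_BB−0.7−V_E)/R_B + (V_CC−0.2−V_E)/R_C, giving V_E = 0.668 V.
I_C = (V_CC − 0.2 − V_E)/R_C = (6.6 − 0.668)/10 = 0.593 mA.
Check: I_B = (2.7 − 0.668)/27 = 0.0752 mA, and β·I_B = 11.3 mA > I_C, confirming saturation.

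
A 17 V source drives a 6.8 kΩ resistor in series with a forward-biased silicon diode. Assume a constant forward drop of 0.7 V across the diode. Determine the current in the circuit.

KVL around the loop: 17 = V_D + I·R = 0.7 + I × 6.8 kΩ.
So I = (17 − 0.7) / 6.8 kΩ = 16.3 / 6.8 = 2.4 mA.

I ≈ 2.4 mA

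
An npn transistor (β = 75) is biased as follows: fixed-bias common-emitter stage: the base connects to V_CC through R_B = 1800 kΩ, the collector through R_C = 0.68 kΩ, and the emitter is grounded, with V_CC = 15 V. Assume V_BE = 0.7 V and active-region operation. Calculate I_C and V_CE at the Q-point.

Base loop: V_CC = I_B·R_B + V_BE, so I_B = (15 − 0.7)/1800 kΩ = 0.00794 mA.
In the active region I_C = β·I_B = 75 × 0.00794 = 0.596 mA.
Collector loop: V_CE = V_CC − I_C·R_C = 15 − 0.596×0.68 = 14.6 V.
Since V_CE = 14.6 V > V_CE(sat) ≈ 0.2 V, the transistor is in the active region as assumed.

I_C ≈ 0.6 mA, V_CE ≈ 15 V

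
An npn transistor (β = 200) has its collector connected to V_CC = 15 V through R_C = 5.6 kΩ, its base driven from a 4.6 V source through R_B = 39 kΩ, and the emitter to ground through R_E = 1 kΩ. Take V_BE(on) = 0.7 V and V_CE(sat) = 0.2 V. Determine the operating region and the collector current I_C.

saturation; I_C ≈ 2.2 mA

Assume active: I_B = (4.6 − 0.7)/(39 + 201×1) = 0.0162 mA, I_C = β·I_B = 3.25 mA.
Then V_CE = 15 − 3.25×5.6 − 3.27×1 = -6.47 V < 0.2 V — the active assumption fails.
Re-solve with V_CE = 0.2 V. KCL at the emitter: V_E/R_E = (V_BB−0.7−V_E)/R_B + (V_CC−0.2−V_E)/R_C, giving V_E = 2.28 V.
I_C = (V_CC − 0.2 − V_E)/R_C = (14.8 − 2.28)/5.6 = 2.24 mA.
Check: I_B = (3.9 − 2.28)/39 = 0.0416 mA, and β·I_B = 8.32 mA > I_C, confirming saturation.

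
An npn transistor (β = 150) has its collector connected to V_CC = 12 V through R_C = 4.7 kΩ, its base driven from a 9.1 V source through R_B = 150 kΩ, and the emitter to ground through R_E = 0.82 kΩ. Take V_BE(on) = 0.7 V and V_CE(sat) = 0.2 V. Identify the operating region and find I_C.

saturation; I_C ≈ 2.1 mA

Assume active: I_B = (9.1 − 0.7)/(150 + 151×0.82) = 0.0307 mA, I_C = β·I_B = 4.6 mA.
Then V_CE = 12 − 4.6×4.7 − 4.63×0.82 = -13.4 V < 0.2 V — the active assumption fails.
Re-solve with V_CE = 0.2 V. KCL at the emitter: V_E/R_E = (V_BB−0.7−V_E)/R_B + (V_CC−0.2−V_E)/R_C, giving V_E = 1.78 V.
I_C = (V_CC − 0.2 − V_E)/R_C = (11.8 − 1.78)/4.7 = 2.13 mA.
Check: I_B = (8.4 − 1.78)/150 = 0.0441 mA, and β·I_B = 6.62 mA > I_C, confirming saturation.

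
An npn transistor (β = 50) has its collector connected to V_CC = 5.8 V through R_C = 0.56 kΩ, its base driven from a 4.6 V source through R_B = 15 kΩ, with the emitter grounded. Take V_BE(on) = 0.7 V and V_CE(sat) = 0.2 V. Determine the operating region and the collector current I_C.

Assume active: I_B = (4.6 − 0.7)/15 = 0.26 mA, giving I_C = β·I_B = 13 mA.
But then V_CE = 5.8 − 13×0.56 = -1.48 V < V_CE(sat) = 0.2 V — impossible in the active region.
So the transistor is saturated. With V_CE = 0.2 V, I_C = (V_CC − 0.2)/R_C = 5.6/0.56 = 10 mA.
Check: β·I_B = 13 mA > I_C = 10 mA, confirming saturation.

saturation; I_C ≈ 10 mA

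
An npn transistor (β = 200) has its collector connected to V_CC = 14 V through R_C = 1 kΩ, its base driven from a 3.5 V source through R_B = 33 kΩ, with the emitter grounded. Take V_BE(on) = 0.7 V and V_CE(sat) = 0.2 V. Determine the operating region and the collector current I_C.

saturation; I_C ≈ 14 mA

Assume active: I_B = (3.5 − 0.7)/33 = 0.0848 mA, giving I_C = β·I_B = 17 mA.
But then V_CE = 14 − 17×1 = -2.97 V < V_CE(sat) = 0.2 V — impossible in the active region.
So the transistor is saturated. With V_CE = 0.2 V, I_C = (V_CC − 0.2)/R_C = 13.8/1 = 13.8 mA.
Check: β·I_B = 17 mA > I_C = 13.8 mA, confirming saturation.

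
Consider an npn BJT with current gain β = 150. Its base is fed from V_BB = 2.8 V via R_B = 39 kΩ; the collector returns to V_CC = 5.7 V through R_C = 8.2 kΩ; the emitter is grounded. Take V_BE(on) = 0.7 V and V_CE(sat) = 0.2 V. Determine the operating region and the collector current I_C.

Assume active: I_B = (2.8 − 0.7)/39 = 0.0538 mA, giving I_C = β·I_B = 8.08 mA.
But then V_CE = 5.7 − 8.08×8.2 = -60.5 V < V_CE(sat) = 0.2 V — impossible in the active region.
So the transistor is saturated. With V_CE = 0.2 V, I_C = (V_CC − 0.2)/R_C = 5.5/8.2 = 0.671 mA.
Check: β·I_B = 8.08 mA > I_C = 0.671 mA, confirming saturation.

saturation; I_C ≈ 0.67 mA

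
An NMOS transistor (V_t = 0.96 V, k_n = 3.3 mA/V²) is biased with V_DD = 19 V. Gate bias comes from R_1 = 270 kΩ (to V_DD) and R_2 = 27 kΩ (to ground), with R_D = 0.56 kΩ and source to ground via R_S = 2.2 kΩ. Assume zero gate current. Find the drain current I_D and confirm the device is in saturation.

I_D ≈ 0.19 mA

V_G = V_DD·R_2/(R_1+R_2) = 19×27/297 = 1.73 V.
Assume saturation: I_D = (k_n/2)(V_GS − V_t)² with V_GS = V_G − I_D·R_S = 1.73 − 2.2·I_D.
Substituting gives 7.99·I_D² − 6.57·I_D + 0.971 = 0, with roots I_D = 0.193 or 0.63 mA.
The root I_D = 0.63 mA gives V_GS = 0.342 V ≤ V_t, so take I_D = 0.193 mA.
Then V_GS = 1.3 V and V_DS = V_DD − I_D(R_D+R_S) = 19 − 0.193×2.76 = 18.5 V.
Saturation requires V_DS ≥ V_GS − V_t = 0.342 V; 18.5 ≥ 0.342 ✓.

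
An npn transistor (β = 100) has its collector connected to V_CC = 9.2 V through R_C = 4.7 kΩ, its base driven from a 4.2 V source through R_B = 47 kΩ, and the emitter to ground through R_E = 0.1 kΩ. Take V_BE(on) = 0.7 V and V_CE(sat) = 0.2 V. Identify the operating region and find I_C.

saturation; I_C ≈ 1.9 mA

Assume active: I_B = (4.2 − 0.7)/(47 + 101×0.1) = 0.0613 mA, I_C = β·I_B = 6.13 mA.
Then V_CE = 9.2 − 6.13×4.7 − 6.19×0.1 = -20.2 V < 0.2 V — the active assumption fails.
Re-solve with V_CE = 0.2 V. KCL at the emitter: V_E/R_E = (V_BB−0.7−V_E)/R_B + (V_CC−0.2−V_E)/R_C, giving V_E = 0.194 V.
I_C = (V_CC − 0.2 − V_E)/R_C = (9 − 0.194)/4.7 = 1.87 mA.
Check: I_B = (3.5 − 0.194)/47 = 0.0703 mA, and β·I_B = 7.03 mA > I_C, confirming saturation.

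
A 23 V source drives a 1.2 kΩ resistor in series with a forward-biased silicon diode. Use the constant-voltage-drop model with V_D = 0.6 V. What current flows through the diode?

I ≈ 19 mA

KVL around the loop: 23 = V_D + I·R = 0.6 + I × 1.2 kΩ.
So I = (23 − 0.6) / 1.2 kΩ = 22.4 / 1.2 = 18.7 mA.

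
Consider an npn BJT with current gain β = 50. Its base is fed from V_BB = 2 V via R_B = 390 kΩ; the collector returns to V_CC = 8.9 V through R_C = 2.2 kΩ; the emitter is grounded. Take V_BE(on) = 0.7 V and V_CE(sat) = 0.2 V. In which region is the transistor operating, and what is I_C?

Assume active. Base-emitter loop: I_B = (V_BB − V_BE)/R_B = (2 − 0.7)/390 = 0.00333 mA.
I_C = β·I_B = 50×0.00333 = 0.167 mA.
V_CE = V_CC − I_C·R_C = 8.9 − 0.167×2.2 = 8.53 V > V_CE(sat), so the active-region assumption holds.

active; I_C ≈ 0.17 mA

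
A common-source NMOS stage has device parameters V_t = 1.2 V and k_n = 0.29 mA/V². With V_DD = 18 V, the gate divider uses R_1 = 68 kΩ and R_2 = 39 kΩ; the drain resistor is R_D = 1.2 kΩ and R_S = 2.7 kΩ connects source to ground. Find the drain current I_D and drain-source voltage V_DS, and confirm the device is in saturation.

V_G = V_DD·R_2/(R_1+R_2) = 18×39/107 = 6.56 V.
Assume saturation: I_D = (k_n/2)(V_GS − V_t)² with V_GS = V_G − I_D·R_S = 6.56 − 2.7·I_D.
Substituting gives 1.06·I_D² − 5.2·I_D + 4.17 = 0, with roots I_D = 1.01 or 3.91 mA.
The root I_D = 3.91 mA gives V_GS = -3.99 V ≤ V_t, so take I_D = 1.01 mA.
Then V_GS = 3.84 V and V_DS = V_DD − I_D(R_D+R_S) = 18 − 1.01×3.9 = 14.1 V.
Saturation requires V_DS ≥ V_GS − V_t = 2.64 V; 14.1 ≥ 2.64 ✓.

I_D ≈ 1 mA, V_DS ≈ 14 V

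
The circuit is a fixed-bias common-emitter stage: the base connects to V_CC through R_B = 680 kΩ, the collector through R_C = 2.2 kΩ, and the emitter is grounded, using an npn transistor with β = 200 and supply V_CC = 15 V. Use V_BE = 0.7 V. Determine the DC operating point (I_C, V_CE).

Base loop: V_CC = I_B·R_B + V_BE, so I_B = (15 − 0.7)/680 kΩ = 0.021 mA.
In the active region I_C = β·I_B = 200 × 0.021 = 4.21 mA.
Collector loop: V_CE = V_CC − I_C·R_C = 15 − 4.21×2.2 = 5.75 V.
Since V_CE = 5.75 V > V_CE(sat) ≈ 0.2 V, the transistor is in the active region as assumed.

I_C ≈ 4.2 mA, V_CE ≈ 5.7 V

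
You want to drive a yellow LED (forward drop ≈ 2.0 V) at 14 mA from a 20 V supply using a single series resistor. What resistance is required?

The resistor drops V_S − V_D = 20 − 2.0 = 18 V at 14 mA.
R = 18 V / 14 mA = 1.29 kΩ.

R ≈ 1.3 kΩ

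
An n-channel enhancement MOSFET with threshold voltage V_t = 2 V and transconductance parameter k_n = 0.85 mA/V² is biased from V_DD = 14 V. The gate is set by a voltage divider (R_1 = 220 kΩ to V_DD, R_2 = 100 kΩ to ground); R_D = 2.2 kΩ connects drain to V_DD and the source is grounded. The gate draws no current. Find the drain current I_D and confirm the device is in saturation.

I_D ≈ 2.4 mA

V_G = V_DD·R_2/(R_1+R_2) = 14×100/320 = 4.38 V. With the source grounded, V_GS = V_G = 4.38 V.
Assume saturation: I_D = (k_n/2)(V_GS − V_t)² = (0.85/2)×(4.38 − 2)² = 0.425×2.38² = 2.4 mA.
V_DS = V_DD − I_D·R_D = 14 − 2.4×2.2 = 8.73 V.
Saturation requires V_DS ≥ V_GS − V_t = 2.38 V; 8.73 ≥ 2.38 ✓.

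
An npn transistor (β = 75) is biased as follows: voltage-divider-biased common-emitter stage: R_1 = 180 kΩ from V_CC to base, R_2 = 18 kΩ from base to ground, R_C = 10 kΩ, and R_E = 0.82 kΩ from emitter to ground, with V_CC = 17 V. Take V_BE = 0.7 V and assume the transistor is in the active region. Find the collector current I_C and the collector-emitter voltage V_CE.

I_C ≈ 0.81 mA, V_CE ≈ 8.3 V

Thevenize the base divider: V_Th = V_CC·R_2/(R_1+R_2) = 17×18/198 = 1.55 V, R_Th = R_1‖R_2 = 16.4 kΩ.
Base-emitter loop: V_Th = I_B·R_Th + V_BE + (β+1)I_B·R_E, so I_B = (1.55 − 0.7) / (16.4 + 76×0.82) = 0.0107 mA.
I_C = β·I_B = 75×0.0107 = 0.806 mA, and I_E = (β+1)I_B = 0.817 mA.
V_CE = V_CC − I_C·R_C − I_E·R_E = 17 − 0.806×10 − 0.817×0.82 = 8.27 V.
V_CE = 8.27 V > 0.2 V confirms active-region operation.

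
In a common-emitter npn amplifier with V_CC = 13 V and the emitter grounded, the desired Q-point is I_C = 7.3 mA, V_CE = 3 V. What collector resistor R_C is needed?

R_C ≈ 1.4 kΩ

Collector loop: V_CC = I_C·R_C + V_CE.
R_C = (V_CC − V_CE)/I_C = (13 − 3)/7.3 = 1.37 kΩ.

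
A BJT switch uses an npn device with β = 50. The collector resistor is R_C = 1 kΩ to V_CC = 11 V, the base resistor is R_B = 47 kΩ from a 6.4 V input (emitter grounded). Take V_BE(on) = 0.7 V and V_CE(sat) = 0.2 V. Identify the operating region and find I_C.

Assume active. Base-emitter loop: I_B = (V_BB − V_BE)/R_B = (6.4 − 0.7)/47 = 0.121 mA.
I_C = β·I_B = 50×0.121 = 6.06 mA.
V_CE = V_CC − I_C·R_C = 11 − 6.06×1 = 4.94 V > V_CE(sat), so the active-region assumption holds.

active; I_C ≈ 6.1 mA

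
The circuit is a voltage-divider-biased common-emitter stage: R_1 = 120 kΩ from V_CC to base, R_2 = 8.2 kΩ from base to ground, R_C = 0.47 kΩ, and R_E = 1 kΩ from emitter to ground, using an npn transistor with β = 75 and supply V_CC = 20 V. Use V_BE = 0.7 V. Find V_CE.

Thevenize the base divider: V_Th = V_CC·R_2/(R_1+R_2) = 20×8.2/128 = 1.28 V, R_Th = R_1‖R_2 = 7.68 kΩ.
Base-emitter loop: V_Th = I_B·R_Th + V_BE + (β+1)I_B·R_E, so I_B = (1.28 − 0.7) / (7.68 + 76×1) = 0.00692 mA.
I_C = β·I_B = 75×0.00692 = 0.519 mA, and I_E = (β+1)I_B = 0.526 mA.
V_CE = V_CC − I_C·R_C − I_E·R_E = 20 − 0.519×0.47 − 0.526×1 = 19.2 V.
V_CE = 19.2 V > 0.2 V confirms active-region operation.

V_CE ≈ 19 V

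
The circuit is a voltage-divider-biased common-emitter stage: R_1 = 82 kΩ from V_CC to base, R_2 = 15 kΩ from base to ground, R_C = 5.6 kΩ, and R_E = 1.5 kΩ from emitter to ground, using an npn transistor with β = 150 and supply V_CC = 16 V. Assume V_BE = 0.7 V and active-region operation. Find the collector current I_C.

I_C ≈ 1.1 mA

Thevenize the base divider: V_Th = V_CC·R_2/(R_1+R_2) = 16×15/97 = 2.47 V, R_Th = R_1‖R_2 = 12.7 kΩ.
Base-emitter loop: V_Th = I_B·R_Th + V_BE + (β+1)I_B·R_E, so I_B = (2.47 − 0.7) / (12.7 + 151×1.5) = 0.00742 mA.
I_C = β·I_B = 150×0.00742 = 1.11 mA, and I_E = (β+1)I_B = 1.12 mA.
V_CE = V_CC − I_C·R_C − I_E·R_E = 16 − 1.11×5.6 − 1.12×1.5 = 8.09 V.
V_CE = 8.09 V > 0.2 V confirms active-region operation.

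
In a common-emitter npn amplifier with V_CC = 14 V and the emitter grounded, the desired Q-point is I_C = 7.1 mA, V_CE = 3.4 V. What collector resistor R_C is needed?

Collector loop: V_CC = I_C·R_C + V_CE.
R_C = (V_CC − V_CE)/I_C = (14 − 3.4)/7.1 = 1.49 kΩ.

R_C ≈ 1.5 kΩ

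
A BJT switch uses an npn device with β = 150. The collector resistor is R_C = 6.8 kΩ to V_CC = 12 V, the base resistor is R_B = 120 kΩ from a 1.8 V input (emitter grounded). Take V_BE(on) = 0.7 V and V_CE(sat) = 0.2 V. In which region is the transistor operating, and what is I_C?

active; I_C ≈ 1.4 mA

Assume active. Base-emitter loop: I_B = (V_BB − V_BE)/R_B = (1.8 − 0.7)/120 = 0.00917 mA.
I_C = β·I_B = 150×0.00917 = 1.38 mA.
V_CE = V_CC − I_C·R_C = 12 − 1.38×6.8 = 2.65 V > V_CE(sat), so the active-region assumption holds.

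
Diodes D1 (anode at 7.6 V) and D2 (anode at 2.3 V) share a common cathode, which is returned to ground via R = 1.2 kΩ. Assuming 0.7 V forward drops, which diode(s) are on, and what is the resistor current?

Assume both conduct. Then node N would need to be at both 7.6−0.7 = 6.9 V and 2.3−0.7 = 1.6 V, which is impossible.
Assume only D1 conducts: V_N = 7.6 − 0.7 = 6.9 V, so I_R = 6.9/1.2 = 5.75 mA.
Check D2: its anode-to-cathode voltage is 2.3 − 6.9 = -4.6 V < 0.7 V, so it is off. The assumption is consistent.

Only D1 conducts; I_R ≈ 5.8 mA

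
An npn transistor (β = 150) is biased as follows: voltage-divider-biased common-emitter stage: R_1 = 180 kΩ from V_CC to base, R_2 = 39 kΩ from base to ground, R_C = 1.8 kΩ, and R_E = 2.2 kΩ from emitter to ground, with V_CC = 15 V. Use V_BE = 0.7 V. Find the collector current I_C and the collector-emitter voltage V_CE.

I_C ≈ 0.81 mA, V_CE ≈ 12 V

Thevenize the base divider: V_Th = V_CC·R_2/(R_1+R_2) = 15×39/219 = 2.67 V, R_Th = R_1‖R_2 = 32.1 kΩ.
Base-emitter loop: V_Th = I_B·R_Th + V_BE + (β+1)I_B·R_E, so I_B = (2.67 − 0.7) / (32.1 + 151×2.2) = 0.00541 mA.
I_C = β·I_B = 150×0.00541 = 0.812 mA, and I_E = (β+1)I_B = 0.817 mA.
V_CE = V_CC − I_C·R_C − I_E·R_E = 15 − 0.812×1.8 − 0.817×2.2 = 11.7 V.
V_CE = 11.7 V > 0.2 V confirms active-region operation.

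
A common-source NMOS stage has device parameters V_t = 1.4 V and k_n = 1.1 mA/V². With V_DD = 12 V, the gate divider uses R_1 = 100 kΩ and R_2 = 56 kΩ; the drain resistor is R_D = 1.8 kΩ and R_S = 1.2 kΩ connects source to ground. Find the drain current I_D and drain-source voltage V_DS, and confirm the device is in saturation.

I_D ≈ 1.2 mA, V_DS ≈ 8.4 V

V_G = V_DD·R_2/(R_1+R_2) = 12×56/156 = 4.31 V.
Assume saturation: I_D = (k_n/2)(V_GS − V_t)² with V_GS = V_G − I_D·R_S = 4.31 − 1.2·I_D.
Substituting gives 0.792·I_D² − 4.84·I_D + 4.65 = 0, with roots I_D = 1.19 or 4.91 mA.
The root I_D = 4.91 mA gives V_GS = -1.59 V ≤ V_t, so take I_D = 1.19 mA.
Then V_GS = 2.87 V and V_DS = V_DD − I_D(R_D+R_S) = 12 − 1.19×3 = 8.42 V.
Saturation requires V_DS ≥ V_GS − V_t = 1.47 V; 8.42 ≥ 1.47 ✓.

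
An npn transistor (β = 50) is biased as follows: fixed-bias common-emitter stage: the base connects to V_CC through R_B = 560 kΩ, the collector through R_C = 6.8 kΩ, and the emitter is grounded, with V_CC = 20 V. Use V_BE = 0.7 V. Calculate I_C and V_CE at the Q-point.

Base loop: V_CC = I_B·R_B + V_BE, so I_B = (20 − 0.7)/560 kΩ = 0.0345 mA.
In the active region I_C = β·I_B = 50 × 0.0345 = 1.72 mA.
Collector loop: V_CE = V_CC − I_C·R_C = 20 − 1.72×6.8 = 8.28 V.
Since V_CE = 8.28 V > V_CE(sat) ≈ 0.2 V, the transistor is in the active region as assumed.

I_C ≈ 1.7 mA, V_CE ≈ 8.3 V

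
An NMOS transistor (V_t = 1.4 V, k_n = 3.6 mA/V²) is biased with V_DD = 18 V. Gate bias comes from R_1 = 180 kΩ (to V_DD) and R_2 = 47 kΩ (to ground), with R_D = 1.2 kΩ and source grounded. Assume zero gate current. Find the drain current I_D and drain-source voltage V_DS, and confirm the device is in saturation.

V_G = V_DD·R_2/(R_1+R_2) = 18×47/227 = 3.73 V. With the source grounded, V_GS = V_G = 3.73 V.
Assume saturation: I_D = (k_n/2)(V_GS − V_t)² = (3.6/2)×(3.73 − 1.4)² = 1.8×2.33² = 9.75 mA.
V_DS = V_DD − I_D·R_D = 18 − 9.75×1.2 = 6.31 V.
Saturation requires V_DS ≥ V_GS − V_t = 2.33 V; 6.31 ≥ 2.33 ✓.

I_D ≈ 9.7 mA, V_DS ≈ 6.3 V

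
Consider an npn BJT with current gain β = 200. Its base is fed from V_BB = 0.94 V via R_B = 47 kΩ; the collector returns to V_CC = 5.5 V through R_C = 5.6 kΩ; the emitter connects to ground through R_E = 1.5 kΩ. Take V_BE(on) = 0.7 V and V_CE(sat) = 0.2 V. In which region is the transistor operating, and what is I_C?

active; I_C ≈ 0.14 mA

Assume active. Base-emitter loop: I_B = (V_BB − V_BE)/(R_B + (β+1)R_E) = (0.94 − 0.7)/(47 + 201×1.5) = 0.000689 mA.
I_C = β·I_B = 200×0.000689 = 0.138 mA.
V_CE = V_CC − I_C·R_C − I_E·R_E = 5.5 − 0.138×5.6 − 0.138×1.5 = 4.52 V > V_CE(sat), so the active-region assumption holds.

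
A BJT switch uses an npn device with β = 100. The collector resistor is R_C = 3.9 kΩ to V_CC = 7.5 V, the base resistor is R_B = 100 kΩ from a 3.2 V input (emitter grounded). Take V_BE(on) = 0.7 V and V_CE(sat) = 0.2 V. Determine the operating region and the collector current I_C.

saturation; I_C ≈ 1.9 mA

Assume active: I_B = (3.2 − 0.7)/100 = 0.025 mA, giving I_C = β·I_B = 2.5 mA.
But then V_CE = 7.5 − 2.5×3.9 = -2.25 V < V_CE(sat) = 0.2 V — impossible in the active region.
So the transistor is saturated. With V_CE = 0.2 V, I_C = (V_CC − 0.2)/R_C = 7.3/3.9 = 1.87 mA.
Check: β·I_B = 2.5 mA > I_C = 1.87 mA, confirming saturation.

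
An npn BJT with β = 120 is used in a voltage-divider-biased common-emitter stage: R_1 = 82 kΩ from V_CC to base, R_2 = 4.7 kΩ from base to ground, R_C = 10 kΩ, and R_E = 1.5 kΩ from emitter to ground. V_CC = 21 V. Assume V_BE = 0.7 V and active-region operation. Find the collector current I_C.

I_C ≈ 0.28 mA

Thevenize the base divider: V_Th = V_CC·R_2/(R_1+R_2) = 21×4.7/86.7 = 1.14 V, R_Th = R_1‖R_2 = 4.45 kΩ.
Base-emitter loop: V_Th = I_B·R_Th + V_BE + (β+1)I_B·R_E, so I_B = (1.14 − 0.7) / (4.45 + 121×1.5) = 0.00236 mA.
I_C = β·I_B = 120×0.00236 = 0.283 mA, and I_E = (β+1)I_B = 0.285 mA.
V_CE = V_CC − I_C·R_C − I_E·R_E = 21 − 0.283×10 − 0.285×1.5 = 17.7 V.
V_CE = 17.7 V > 0.2 V confirms active-region operation.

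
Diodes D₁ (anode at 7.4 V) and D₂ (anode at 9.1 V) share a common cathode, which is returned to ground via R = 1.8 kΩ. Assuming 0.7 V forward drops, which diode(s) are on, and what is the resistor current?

Only D₂ conducts; I_R ≈ 4.7 mA

Assume both conduct. Then node N would need to be at both 7.4−0.7 = 6.7 V and 9.1−0.7 = 8.4 V, which is impossible.
Assume only D₂ conducts: V_N = 9.1 − 0.7 = 8.4 V, so I_R = 8.4/1.8 = 4.67 mA.
Check D₁: its anode-to-cathode voltage is 7.4 − 8.4 = -1 V < 0.7 V, so it is off. The assumption is consistent.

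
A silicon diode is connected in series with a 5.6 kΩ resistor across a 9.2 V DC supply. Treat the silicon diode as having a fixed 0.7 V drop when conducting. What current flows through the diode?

KVL around the loop: 9.2 = V_D + I·R = 0.7 + I × 5.6 kΩ.
So I = (9.2 − 0.7) / 5.6 kΩ = 8.5 / 5.6 = 1.52 mA.

I ≈ 1.5 mA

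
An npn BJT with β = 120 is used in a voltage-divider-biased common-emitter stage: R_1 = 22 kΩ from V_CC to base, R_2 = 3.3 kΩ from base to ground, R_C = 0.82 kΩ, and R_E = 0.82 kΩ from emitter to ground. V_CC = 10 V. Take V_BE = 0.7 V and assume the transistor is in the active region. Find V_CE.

V_CE ≈ 8.8 V

Thevenize the base divider: V_Th = V_CC·R_2/(R_1+R_2) = 10×3.3/25.3 = 1.3 V, R_Th = R_1‖R_2 = 2.87 kΩ.
Base-emitter loop: V_Th = I_B·R_Th + V_BE + (β+1)I_B·R_E, so I_B = (1.3 − 0.7) / (2.87 + 121×0.82) = 0.00592 mA.
I_C = β·I_B = 120×0.00592 = 0.71 mA, and I_E = (β+1)I_B = 0.716 mA.
V_CE = V_CC − I_C·R_C − I_E·R_E = 10 − 0.71×0.82 − 0.716×0.82 = 8.83 V.
V_CE = 8.83 V > 0.2 V confirms active-region operation.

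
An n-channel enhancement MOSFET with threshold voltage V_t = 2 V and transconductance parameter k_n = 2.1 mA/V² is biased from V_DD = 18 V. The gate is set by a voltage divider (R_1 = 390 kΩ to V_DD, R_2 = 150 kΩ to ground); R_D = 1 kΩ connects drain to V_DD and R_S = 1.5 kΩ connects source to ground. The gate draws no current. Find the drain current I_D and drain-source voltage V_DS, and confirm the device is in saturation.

V_G = V_DD·R_2/(R_1+R_2) = 18×150/540 = 5 V.
Assume saturation: I_D = (k_n/2)(V_GS − V_t)² with V_GS = V_G − I_D·R_S = 5 − 1.5·I_D.
Substituting gives 2.36·I_D² − 10.5·I_D + 9.45 = 0, with roots I_D = 1.27 or 3.16 mA.
The root I_D = 3.16 mA gives V_GS = 0.266 V ≤ V_t, so take I_D = 1.27 mA.
Then V_GS = 3.1 V and V_DS = V_DD − I_D(R_D+R_S) = 18 − 1.27×2.5 = 14.8 V.
Saturation requires V_DS ≥ V_GS − V_t = 1.1 V; 14.8 ≥ 1.1 ✓.

I_D ≈ 1.3 mA, V_DS ≈ 15 V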